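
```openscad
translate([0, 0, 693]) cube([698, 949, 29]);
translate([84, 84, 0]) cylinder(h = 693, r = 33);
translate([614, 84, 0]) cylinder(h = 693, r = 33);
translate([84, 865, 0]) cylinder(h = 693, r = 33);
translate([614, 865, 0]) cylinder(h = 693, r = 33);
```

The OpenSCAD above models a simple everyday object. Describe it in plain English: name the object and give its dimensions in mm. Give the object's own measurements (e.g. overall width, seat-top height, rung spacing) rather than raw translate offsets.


A table: top 698 mm (x) × 949 mm (y), 29 mm thick, upper face at z = 722 mm, on four round legs of 66 mm diameter, each leg's bounding box inset 51 mm from the nearest pair of top edges from z = 0 to the bottom of the top.


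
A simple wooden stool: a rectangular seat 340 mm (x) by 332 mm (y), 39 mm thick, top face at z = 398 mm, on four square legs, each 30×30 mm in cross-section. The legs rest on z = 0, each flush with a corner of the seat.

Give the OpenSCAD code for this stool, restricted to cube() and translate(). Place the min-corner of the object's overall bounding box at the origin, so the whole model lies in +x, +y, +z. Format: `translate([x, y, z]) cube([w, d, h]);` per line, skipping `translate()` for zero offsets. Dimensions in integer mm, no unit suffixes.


// leg_h = 398 - 39 = 359
translate([0, 0, 359]) cube([340, 332, 39]);
cube([30, 30, 359]);
translate([310, 0, 0]) cube([30, 30, 359]);
translate([0, 302, 0]) cube([30, 30, 359]);
translate([310, 302, 0]) cube([30, 30, 359]);


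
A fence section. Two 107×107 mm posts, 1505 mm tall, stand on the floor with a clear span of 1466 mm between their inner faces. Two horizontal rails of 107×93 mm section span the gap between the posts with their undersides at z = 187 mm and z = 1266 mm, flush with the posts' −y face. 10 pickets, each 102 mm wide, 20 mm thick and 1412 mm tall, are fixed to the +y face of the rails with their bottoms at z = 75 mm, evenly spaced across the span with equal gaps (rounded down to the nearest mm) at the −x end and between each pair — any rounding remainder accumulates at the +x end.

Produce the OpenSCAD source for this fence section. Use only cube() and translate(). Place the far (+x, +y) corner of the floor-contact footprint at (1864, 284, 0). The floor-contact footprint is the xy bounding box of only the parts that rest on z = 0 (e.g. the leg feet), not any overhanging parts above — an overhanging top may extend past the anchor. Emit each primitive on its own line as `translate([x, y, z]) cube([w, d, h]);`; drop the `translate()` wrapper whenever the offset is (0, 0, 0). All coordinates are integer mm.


translate([184, 177, 0]) cube([107, 107, 1505]);
translate([1757, 177, 0]) cube([107, 107, 1505]);
translate([291, 177, 187]) cube([1466, 107, 93]);
translate([291, 177, 1266]) cube([1466, 107, 93]);
translate([331, 284, 75]) cube([102, 20, 1412]);
translate([473, 284, 75]) cube([102, 20, 1412]);
translate([615, 284, 75]) cube([102, 20, 1412]);
translate([757, 284, 75]) cube([102, 20, 1412]);
translate([899, 284, 75]) cube([102, 20, 1412]);
translate([1041, 284, 75]) cube([102, 20, 1412]);
translate([1183, 284, 75]) cube([102, 20, 1412]);
translate([1325, 284, 75]) cube([102, 20, 1412]);
translate([1467, 284, 75]) cube([102, 20, 1412]);
translate([1609, 284, 75]) cube([102, 20, 1412]);


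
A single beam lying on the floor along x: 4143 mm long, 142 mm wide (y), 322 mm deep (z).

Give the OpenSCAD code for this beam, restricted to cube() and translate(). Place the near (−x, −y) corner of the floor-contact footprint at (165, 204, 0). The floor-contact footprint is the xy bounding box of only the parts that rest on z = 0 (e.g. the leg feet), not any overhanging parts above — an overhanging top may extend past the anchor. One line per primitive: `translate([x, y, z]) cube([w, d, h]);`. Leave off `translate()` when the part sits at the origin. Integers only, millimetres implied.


translate([165, 204, 0]) cube([4143, 142, 322]);


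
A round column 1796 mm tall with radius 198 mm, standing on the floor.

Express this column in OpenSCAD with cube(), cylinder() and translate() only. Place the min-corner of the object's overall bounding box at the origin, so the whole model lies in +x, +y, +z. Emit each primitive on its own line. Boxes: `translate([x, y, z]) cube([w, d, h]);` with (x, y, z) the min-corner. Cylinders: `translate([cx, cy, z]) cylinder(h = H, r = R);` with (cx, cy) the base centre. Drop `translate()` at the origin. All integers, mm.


translate([198, 198, 0]) cylinder(h = 1796, r = 198);


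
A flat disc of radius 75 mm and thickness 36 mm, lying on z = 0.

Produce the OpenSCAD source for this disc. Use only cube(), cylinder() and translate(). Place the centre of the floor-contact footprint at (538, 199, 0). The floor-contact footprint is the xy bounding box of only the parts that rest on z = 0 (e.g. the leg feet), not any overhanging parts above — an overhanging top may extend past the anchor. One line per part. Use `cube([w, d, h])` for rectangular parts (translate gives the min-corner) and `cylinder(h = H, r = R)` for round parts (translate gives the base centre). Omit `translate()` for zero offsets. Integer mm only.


translate([538, 199, 0]) cylinder(h = 36, r = 75);


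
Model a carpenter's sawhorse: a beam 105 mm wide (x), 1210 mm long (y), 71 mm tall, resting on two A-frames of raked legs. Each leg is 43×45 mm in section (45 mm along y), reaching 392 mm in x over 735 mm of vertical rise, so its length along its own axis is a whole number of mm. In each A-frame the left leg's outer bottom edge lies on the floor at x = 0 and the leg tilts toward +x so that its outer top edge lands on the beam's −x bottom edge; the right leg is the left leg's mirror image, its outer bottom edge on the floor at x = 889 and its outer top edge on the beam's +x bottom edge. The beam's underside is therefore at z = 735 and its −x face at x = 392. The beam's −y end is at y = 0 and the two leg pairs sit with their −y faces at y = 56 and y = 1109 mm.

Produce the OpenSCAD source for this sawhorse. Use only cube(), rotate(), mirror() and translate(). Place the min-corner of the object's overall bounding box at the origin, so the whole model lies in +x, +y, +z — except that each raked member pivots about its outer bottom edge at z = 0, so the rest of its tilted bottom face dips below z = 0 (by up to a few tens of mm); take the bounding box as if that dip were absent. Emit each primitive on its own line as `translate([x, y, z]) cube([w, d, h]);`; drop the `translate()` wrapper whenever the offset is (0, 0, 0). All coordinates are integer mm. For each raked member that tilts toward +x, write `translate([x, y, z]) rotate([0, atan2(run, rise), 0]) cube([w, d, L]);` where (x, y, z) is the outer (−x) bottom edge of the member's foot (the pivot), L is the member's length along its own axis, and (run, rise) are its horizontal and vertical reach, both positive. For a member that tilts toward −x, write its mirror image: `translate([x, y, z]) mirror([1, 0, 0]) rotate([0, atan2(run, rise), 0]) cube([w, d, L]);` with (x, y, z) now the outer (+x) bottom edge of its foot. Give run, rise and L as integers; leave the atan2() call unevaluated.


// leg length = √(392² + 735²) = 833
// right-leg outer foot x = 2·392 + 105 = 889
// beam min-corner = (392, 0, 735)
translate([392, 0, 735]) cube([105, 1210, 71]);
translate([0, 56, 0]) rotate([0, atan2(392, 735), 0]) cube([43, 45, 833]);
translate([889, 56, 0]) mirror([1, 0, 0]) rotate([0, atan2(392, 735), 0]) cube([43, 45, 833]);
translate([0, 1109, 0]) rotate([0, atan2(392, 735), 0]) cube([43, 45, 833]);
translate([889, 1109, 0]) mirror([1, 0, 0]) rotate([0, atan2(392, 735), 0]) cube([43, 45, 833]);


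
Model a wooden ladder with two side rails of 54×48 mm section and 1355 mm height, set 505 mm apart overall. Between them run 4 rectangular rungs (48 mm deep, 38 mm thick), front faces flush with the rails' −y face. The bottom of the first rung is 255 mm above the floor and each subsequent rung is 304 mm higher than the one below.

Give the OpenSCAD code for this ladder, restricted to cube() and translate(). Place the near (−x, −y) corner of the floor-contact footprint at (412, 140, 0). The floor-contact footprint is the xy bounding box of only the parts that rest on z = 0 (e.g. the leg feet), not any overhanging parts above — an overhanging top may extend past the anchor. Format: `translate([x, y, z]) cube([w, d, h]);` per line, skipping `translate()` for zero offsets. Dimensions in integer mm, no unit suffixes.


translate([412, 140, 0]) cube([54, 48, 1355]);
translate([863, 140, 0]) cube([54, 48, 1355]);
translate([466, 140, 255]) cube([397, 48, 38]);
translate([466, 140, 559]) cube([397, 48, 38]);
translate([466, 140, 863]) cube([397, 48, 38]);
translate([466, 140, 1167]) cube([397, 48, 38]);


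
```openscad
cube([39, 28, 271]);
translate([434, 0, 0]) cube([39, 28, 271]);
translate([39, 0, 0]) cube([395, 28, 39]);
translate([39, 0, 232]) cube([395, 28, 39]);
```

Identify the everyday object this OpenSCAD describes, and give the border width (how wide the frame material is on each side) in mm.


A picture frame. The border width is 39 mm.

Four thin pieces enclosing a rectangular opening — a picture frame. The two full-height stiles are 271 mm tall; the top rail sits at z = 232 and is 39 mm tall, so the border above the opening is 271 − 232 = 39 mm, matching the stile x-width.


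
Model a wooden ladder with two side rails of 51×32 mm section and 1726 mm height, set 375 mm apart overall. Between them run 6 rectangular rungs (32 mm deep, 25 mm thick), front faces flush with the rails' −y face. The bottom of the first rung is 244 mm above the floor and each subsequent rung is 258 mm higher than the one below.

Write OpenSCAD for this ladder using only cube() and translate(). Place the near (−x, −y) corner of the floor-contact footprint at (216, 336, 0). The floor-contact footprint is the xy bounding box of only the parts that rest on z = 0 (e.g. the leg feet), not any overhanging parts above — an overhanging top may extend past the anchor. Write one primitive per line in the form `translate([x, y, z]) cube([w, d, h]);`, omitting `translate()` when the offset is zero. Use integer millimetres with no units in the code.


translate([216, 336, 0]) cube([51, 32, 1726]);
translate([540, 336, 0]) cube([51, 32, 1726]);
translate([267, 336, 244]) cube([273, 32, 25]);
translate([267, 336, 502]) cube([273, 32, 25]);
translate([267, 336, 760]) cube([273, 32, 25]);
translate([267, 336, 1018]) cube([273, 32, 25]);
translate([267, 336, 1276]) cube([273, 32, 25]);
translate([267, 336, 1534]) cube([273, 32, 25]);


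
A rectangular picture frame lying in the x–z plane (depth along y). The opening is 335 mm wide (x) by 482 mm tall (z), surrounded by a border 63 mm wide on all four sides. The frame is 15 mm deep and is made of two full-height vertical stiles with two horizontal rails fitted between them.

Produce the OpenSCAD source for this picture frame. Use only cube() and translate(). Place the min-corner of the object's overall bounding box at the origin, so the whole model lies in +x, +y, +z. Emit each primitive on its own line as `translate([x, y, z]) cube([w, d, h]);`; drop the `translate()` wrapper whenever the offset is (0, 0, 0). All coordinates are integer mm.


cube([63, 15, 608]);
translate([398, 0, 0]) cube([63, 15, 608]);
translate([63, 0, 0]) cube([335, 15, 63]);
translate([63, 0, 545]) cube([335, 15, 63]);


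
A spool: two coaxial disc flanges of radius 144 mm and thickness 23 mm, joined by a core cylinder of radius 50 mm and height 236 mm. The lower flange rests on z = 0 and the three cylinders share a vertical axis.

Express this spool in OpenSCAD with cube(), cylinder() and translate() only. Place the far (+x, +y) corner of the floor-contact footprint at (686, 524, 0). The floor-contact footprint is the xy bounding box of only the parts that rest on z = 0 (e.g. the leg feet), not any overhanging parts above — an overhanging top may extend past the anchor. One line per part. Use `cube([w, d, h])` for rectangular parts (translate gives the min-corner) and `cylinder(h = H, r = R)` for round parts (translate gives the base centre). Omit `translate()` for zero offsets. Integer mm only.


translate([542, 380, 0]) cylinder(h = 23, r = 144);
translate([542, 380, 23]) cylinder(h = 236, r = 50);
translate([542, 380, 259]) cylinder(h = 23, r = 144);


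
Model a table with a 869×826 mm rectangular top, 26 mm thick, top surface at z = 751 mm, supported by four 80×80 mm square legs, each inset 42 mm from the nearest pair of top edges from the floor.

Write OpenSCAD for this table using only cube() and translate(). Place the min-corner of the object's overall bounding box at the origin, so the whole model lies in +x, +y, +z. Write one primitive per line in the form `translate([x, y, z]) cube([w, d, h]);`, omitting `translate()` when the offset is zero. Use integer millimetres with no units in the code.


translate([0, 0, 725]) cube([869, 826, 26]);
translate([42, 42, 0]) cube([80, 80, 725]);
translate([747, 42, 0]) cube([80, 80, 725]);
translate([42, 704, 0]) cube([80, 80, 725]);
translate([747, 704, 0]) cube([80, 80, 725]);


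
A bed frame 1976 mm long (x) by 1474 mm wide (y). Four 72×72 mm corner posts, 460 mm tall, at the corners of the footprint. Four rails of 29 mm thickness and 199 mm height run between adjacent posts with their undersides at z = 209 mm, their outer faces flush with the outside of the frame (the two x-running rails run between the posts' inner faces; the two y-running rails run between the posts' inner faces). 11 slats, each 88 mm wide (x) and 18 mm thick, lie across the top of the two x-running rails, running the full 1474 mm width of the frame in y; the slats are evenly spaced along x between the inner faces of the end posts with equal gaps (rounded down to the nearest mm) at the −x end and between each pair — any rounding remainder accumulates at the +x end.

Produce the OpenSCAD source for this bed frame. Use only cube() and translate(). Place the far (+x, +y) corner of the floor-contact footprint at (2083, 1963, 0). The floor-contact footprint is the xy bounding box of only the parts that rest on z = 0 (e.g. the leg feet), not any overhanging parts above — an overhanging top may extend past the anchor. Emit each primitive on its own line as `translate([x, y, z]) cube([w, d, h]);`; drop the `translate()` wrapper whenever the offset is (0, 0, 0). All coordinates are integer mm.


translate([107, 489, 0]) cube([72, 72, 460]);
translate([107, 1891, 0]) cube([72, 72, 460]);
translate([2011, 489, 0]) cube([72, 72, 460]);
translate([2011, 1891, 0]) cube([72, 72, 460]);
translate([179, 489, 209]) cube([1832, 29, 199]);
translate([179, 1934, 209]) cube([1832, 29, 199]);
translate([107, 561, 209]) cube([29, 1330, 199]);
translate([2054, 561, 209]) cube([29, 1330, 199]);
translate([251, 489, 408]) cube([88, 1474, 18]);
translate([411, 489, 408]) cube([88, 1474, 18]);
translate([571, 489, 408]) cube([88, 1474, 18]);
translate([731, 489, 408]) cube([88, 1474, 18]);
translate([891, 489, 408]) cube([88, 1474, 18]);
translate([1051, 489, 408]) cube([88, 1474, 18]);
translate([1211, 489, 408]) cube([88, 1474, 18]);
translate([1371, 489, 408]) cube([88, 1474, 18]);
translate([1531, 489, 408]) cube([88, 1474, 18]);
translate([1691, 489, 408]) cube([88, 1474, 18]);
translate([1851, 489, 408]) cube([88, 1474, 18]);


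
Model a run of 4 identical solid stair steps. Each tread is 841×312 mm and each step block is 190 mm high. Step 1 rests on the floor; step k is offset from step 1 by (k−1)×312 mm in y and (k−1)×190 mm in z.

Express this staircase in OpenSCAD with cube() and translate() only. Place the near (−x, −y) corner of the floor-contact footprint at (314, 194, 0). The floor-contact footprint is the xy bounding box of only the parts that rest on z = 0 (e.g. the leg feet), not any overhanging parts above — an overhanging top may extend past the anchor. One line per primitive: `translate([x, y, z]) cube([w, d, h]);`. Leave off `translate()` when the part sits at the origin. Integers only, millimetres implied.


translate([314, 194, 0]) cube([841, 312, 190]);
translate([314, 506, 190]) cube([841, 312, 190]);
translate([314, 818, 380]) cube([841, 312, 190]);
translate([314, 1130, 570]) cube([841, 312, 190]);


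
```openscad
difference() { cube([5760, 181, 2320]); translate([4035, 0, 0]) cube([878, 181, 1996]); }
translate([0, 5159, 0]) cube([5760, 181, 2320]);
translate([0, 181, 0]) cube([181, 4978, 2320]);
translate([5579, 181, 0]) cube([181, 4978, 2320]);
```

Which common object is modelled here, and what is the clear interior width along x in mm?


A single room. The interior width is 5398 mm.

Four walls enclosing a rectangle with a door in the front wall — a room. Outside width 5760 minus two 181 mm walls gives 5398 mm.


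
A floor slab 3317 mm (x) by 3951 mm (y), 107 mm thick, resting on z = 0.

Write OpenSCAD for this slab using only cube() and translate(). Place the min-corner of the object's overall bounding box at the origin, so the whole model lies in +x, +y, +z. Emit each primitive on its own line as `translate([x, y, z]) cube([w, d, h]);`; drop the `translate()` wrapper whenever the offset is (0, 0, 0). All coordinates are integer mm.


cube([3317, 3951, 107]);


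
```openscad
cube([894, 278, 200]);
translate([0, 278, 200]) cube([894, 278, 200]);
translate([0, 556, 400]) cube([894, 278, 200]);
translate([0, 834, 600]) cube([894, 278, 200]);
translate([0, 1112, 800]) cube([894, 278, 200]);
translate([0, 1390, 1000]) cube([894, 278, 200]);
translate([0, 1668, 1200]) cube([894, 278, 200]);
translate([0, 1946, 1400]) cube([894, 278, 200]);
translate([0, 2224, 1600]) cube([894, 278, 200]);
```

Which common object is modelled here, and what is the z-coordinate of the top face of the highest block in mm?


A staircase. The total rise is 1800 mm.

9 identical blocks, each offset up and back from the previous — a staircase. Each step is 200 mm tall and there are 9 of them, so the total rise is 9 × 200 = 1800 mm.


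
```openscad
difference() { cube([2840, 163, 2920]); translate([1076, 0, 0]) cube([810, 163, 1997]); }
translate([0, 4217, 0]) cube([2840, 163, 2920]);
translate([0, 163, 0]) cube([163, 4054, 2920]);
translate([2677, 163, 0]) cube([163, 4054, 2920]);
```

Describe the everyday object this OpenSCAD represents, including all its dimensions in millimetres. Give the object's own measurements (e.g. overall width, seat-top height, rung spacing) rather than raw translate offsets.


A single room: four walls, each 2920 mm tall and 163 mm thick, enclosing an outside footprint 2840×4380 mm (x × y), no floor or roof. The front and back walls (−y and +y sides) run the full x-width; the side walls fit between their inner faces. A door opening 810 mm wide and 1997 mm tall is cut through the front wall from the floor up, its −x edge 1076 mm from the wall's −x end.


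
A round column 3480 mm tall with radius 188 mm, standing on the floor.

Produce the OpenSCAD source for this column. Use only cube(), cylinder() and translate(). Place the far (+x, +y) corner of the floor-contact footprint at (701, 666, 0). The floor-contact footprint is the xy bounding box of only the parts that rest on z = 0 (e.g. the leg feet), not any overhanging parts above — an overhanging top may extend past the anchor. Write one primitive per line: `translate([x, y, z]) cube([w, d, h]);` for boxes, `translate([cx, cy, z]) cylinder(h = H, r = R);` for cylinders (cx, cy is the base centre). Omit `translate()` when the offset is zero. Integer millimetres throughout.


translate([513, 478, 0]) cylinder(h = 3480, r = 188);


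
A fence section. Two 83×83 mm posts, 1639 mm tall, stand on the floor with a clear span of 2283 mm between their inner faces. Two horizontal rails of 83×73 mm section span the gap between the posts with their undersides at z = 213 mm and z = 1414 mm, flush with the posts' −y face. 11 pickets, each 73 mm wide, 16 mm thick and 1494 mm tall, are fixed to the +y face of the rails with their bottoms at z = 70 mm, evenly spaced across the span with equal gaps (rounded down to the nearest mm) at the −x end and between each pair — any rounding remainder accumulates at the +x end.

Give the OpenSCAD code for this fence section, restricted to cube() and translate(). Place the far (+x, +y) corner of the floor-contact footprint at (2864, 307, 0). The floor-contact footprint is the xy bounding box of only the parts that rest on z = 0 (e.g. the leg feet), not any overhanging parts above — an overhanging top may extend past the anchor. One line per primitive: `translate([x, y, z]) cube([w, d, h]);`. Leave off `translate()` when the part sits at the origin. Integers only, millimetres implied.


translate([415, 224, 0]) cube([83, 83, 1639]);
translate([2781, 224, 0]) cube([83, 83, 1639]);
translate([498, 224, 213]) cube([2283, 83, 73]);
translate([498, 224, 1414]) cube([2283, 83, 73]);
translate([621, 307, 70]) cube([73, 16, 1494]);
translate([817, 307, 70]) cube([73, 16, 1494]);
translate([1013, 307, 70]) cube([73, 16, 1494]);
translate([1209, 307, 70]) cube([73, 16, 1494]);
translate([1405, 307, 70]) cube([73, 16, 1494]);
translate([1601, 307, 70]) cube([73, 16, 1494]);
translate([1797, 307, 70]) cube([73, 16, 1494]);
translate([1993, 307, 70]) cube([73, 16, 1494]);
translate([2189, 307, 70]) cube([73, 16, 1494]);
translate([2385, 307, 70]) cube([73, 16, 1494]);
translate([2581, 307, 70]) cube([73, 16, 1494]);


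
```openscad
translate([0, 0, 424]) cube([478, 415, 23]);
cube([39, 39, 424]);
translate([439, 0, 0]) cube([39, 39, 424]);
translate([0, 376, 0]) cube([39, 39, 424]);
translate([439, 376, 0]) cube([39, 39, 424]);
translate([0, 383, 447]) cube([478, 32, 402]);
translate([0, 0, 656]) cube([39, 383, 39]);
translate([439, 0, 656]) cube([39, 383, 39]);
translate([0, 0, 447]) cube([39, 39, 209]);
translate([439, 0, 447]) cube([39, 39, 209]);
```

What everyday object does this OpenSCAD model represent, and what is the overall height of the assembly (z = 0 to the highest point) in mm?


A chair. The overall height is 849 mm.

A slab on four corner posts with a tall panel at the back — a chair. The seat slab sits at z = 424 with thickness 23, and the 402 mm backrest starts at the seat top, so the overall height is 424 + 23 + 402 = 849 mm.


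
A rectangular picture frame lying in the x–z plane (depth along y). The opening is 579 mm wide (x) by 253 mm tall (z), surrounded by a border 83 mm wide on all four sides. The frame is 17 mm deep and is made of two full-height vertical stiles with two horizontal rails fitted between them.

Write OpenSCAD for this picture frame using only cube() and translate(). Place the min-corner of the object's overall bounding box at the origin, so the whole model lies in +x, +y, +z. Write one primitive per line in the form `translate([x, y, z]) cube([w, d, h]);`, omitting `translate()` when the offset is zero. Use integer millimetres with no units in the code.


cube([83, 17, 419]);
translate([662, 0, 0]) cube([83, 17, 419]);
translate([83, 0, 0]) cube([579, 17, 83]);
translate([83, 0, 336]) cube([579, 17, 83]);


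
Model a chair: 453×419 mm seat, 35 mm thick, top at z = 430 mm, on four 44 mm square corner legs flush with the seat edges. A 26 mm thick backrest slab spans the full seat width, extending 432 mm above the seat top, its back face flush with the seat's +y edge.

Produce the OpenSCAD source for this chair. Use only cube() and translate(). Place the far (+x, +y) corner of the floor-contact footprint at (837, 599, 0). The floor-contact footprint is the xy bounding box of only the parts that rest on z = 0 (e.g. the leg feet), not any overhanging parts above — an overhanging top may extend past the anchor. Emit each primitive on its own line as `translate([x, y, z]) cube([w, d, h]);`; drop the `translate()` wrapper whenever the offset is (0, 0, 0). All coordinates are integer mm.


translate([384, 180, 395]) cube([453, 419, 35]);
translate([384, 180, 0]) cube([44, 44, 395]);
translate([793, 180, 0]) cube([44, 44, 395]);
translate([384, 555, 0]) cube([44, 44, 395]);
translate([793, 555, 0]) cube([44, 44, 395]);
translate([384, 573, 430]) cube([453, 26, 432]);


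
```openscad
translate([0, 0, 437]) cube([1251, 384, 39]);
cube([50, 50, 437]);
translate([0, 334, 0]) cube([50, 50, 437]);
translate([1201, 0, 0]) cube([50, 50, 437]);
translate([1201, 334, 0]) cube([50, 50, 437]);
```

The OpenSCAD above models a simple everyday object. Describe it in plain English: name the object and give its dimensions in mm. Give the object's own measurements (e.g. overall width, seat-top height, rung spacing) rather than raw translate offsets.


A bench: a 1251×384 mm seat slab, 39 mm thick, top at z = 476 mm, on four 50×50 mm square legs flush with the seat corners and standing on z = 0.


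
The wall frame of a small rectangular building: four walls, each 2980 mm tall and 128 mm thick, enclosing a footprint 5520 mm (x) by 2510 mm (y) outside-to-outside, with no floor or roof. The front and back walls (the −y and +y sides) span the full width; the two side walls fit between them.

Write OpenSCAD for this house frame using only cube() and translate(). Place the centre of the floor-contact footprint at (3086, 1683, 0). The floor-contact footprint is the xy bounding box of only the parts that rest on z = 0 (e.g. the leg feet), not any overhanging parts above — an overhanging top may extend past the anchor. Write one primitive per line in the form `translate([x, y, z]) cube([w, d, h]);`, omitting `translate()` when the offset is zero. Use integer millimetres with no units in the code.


translate([326, 428, 0]) cube([5520, 128, 2980]);
translate([326, 2810, 0]) cube([5520, 128, 2980]);
translate([326, 556, 0]) cube([128, 2254, 2980]);
translate([5718, 556, 0]) cube([128, 2254, 2980]);


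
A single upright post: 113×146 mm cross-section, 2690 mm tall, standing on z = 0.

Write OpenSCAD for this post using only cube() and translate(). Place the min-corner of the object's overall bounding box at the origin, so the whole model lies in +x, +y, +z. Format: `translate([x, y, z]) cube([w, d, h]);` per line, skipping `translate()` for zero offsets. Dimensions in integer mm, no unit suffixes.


cube([113, 146, 2690]);


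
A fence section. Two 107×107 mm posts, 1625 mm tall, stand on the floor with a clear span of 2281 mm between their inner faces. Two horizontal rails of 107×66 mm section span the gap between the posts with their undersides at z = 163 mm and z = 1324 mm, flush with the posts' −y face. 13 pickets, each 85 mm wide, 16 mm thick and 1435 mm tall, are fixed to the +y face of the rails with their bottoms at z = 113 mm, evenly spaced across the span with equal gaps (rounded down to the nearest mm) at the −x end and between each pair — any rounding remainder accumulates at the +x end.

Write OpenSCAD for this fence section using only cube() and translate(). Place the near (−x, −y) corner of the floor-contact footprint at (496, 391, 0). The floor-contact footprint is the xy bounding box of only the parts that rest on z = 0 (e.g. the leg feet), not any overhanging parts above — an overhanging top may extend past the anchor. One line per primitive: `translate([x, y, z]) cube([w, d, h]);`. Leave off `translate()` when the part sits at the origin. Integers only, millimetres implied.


translate([496, 391, 0]) cube([107, 107, 1625]);
translate([2884, 391, 0]) cube([107, 107, 1625]);
translate([603, 391, 163]) cube([2281, 107, 66]);
translate([603, 391, 1324]) cube([2281, 107, 66]);
translate([687, 498, 113]) cube([85, 16, 1435]);
translate([856, 498, 113]) cube([85, 16, 1435]);
translate([1025, 498, 113]) cube([85, 16, 1435]);
translate([1194, 498, 113]) cube([85, 16, 1435]);
translate([1363, 498, 113]) cube([85, 16, 1435]);
translate([1532, 498, 113]) cube([85, 16, 1435]);
translate([1701, 498, 113]) cube([85, 16, 1435]);
translate([1870, 498, 113]) cube([85, 16, 1435]);
translate([2039, 498, 113]) cube([85, 16, 1435]);
translate([2208, 498, 113]) cube([85, 16, 1435]);
translate([2377, 498, 113]) cube([85, 16, 1435]);
translate([2546, 498, 113]) cube([85, 16, 1435]);
translate([2715, 498, 113]) cube([85, 16, 1435]);


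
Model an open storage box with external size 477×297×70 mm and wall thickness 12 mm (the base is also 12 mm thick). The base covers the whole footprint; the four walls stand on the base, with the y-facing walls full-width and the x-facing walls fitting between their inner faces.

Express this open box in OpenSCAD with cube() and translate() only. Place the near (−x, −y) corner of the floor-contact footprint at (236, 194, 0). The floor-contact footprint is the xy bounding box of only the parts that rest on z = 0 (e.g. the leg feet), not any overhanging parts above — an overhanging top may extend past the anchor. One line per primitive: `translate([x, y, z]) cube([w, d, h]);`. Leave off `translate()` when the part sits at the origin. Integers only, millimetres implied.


translate([236, 194, 0]) cube([477, 297, 12]);
translate([236, 194, 12]) cube([477, 12, 58]);
translate([236, 479, 12]) cube([477, 12, 58]);
translate([236, 206, 12]) cube([12, 273, 58]);
translate([701, 206, 12]) cube([12, 273, 58]);


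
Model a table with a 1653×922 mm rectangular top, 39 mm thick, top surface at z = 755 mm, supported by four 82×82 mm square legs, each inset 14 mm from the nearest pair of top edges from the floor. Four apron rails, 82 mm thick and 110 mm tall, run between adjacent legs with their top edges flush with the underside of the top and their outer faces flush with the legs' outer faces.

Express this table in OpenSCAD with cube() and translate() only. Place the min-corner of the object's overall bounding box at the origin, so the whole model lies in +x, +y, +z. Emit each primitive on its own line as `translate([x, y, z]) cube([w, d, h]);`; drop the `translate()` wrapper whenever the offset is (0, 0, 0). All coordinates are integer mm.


translate([0, 0, 716]) cube([1653, 922, 39]);
translate([14, 14, 0]) cube([82, 82, 716]);
translate([1557, 14, 0]) cube([82, 82, 716]);
translate([14, 826, 0]) cube([82, 82, 716]);
translate([1557, 826, 0]) cube([82, 82, 716]);
translate([96, 14, 606]) cube([1461, 82, 110]);
translate([96, 826, 606]) cube([1461, 82, 110]);
translate([14, 96, 606]) cube([82, 730, 110]);
translate([1557, 96, 606]) cube([82, 730, 110]);


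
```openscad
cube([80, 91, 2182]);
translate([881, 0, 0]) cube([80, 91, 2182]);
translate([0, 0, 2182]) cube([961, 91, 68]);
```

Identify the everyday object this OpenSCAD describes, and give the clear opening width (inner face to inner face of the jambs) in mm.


A door frame. The clear opening width is 801 mm.

Two 2182 mm tall posts with a header on top — a door frame. The left jamb is 80 mm wide at x = 0; the right jamb starts at x = 881. The clear opening is 881 − 80 = 801 mm.


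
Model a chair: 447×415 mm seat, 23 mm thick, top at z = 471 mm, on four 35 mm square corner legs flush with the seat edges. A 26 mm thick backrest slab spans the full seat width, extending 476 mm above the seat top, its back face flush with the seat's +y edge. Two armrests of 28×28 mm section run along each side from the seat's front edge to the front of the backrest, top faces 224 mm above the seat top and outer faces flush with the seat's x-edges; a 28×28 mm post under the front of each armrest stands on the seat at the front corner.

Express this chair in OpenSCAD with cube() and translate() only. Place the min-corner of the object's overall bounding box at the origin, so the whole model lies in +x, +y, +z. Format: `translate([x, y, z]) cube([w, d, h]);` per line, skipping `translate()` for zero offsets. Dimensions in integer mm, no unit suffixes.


translate([0, 0, 448]) cube([447, 415, 23]);
cube([35, 35, 448]);
translate([412, 0, 0]) cube([35, 35, 448]);
translate([0, 380, 0]) cube([35, 35, 448]);
translate([412, 380, 0]) cube([35, 35, 448]);
translate([0, 389, 471]) cube([447, 26, 476]);
translate([0, 0, 667]) cube([28, 389, 28]);
translate([419, 0, 667]) cube([28, 389, 28]);
translate([0, 0, 471]) cube([28, 28, 196]);
translate([419, 0, 471]) cube([28, 28, 196]);


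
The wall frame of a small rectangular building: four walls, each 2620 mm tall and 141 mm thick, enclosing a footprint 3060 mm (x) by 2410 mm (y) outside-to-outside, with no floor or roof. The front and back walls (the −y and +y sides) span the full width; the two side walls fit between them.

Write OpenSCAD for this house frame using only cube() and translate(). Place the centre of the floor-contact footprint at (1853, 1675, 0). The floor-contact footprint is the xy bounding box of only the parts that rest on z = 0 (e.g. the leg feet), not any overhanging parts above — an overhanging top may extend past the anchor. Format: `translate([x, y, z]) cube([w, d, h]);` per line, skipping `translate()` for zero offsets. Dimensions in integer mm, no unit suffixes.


translate([323, 470, 0]) cube([3060, 141, 2620]);
translate([323, 2739, 0]) cube([3060, 141, 2620]);
translate([323, 611, 0]) cube([141, 2128, 2620]);
translate([3242, 611, 0]) cube([141, 2128, 2620]);


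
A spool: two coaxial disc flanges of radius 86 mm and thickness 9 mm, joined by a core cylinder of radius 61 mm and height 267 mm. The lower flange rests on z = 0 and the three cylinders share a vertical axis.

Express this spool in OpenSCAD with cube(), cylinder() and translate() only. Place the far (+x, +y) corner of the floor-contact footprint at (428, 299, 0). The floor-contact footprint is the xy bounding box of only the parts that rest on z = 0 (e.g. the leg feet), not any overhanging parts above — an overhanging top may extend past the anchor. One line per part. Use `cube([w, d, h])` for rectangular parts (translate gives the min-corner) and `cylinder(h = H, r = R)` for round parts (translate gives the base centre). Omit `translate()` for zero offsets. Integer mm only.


translate([342, 213, 0]) cylinder(h = 9, r = 86);
translate([342, 213, 9]) cylinder(h = 267, r = 61);
translate([342, 213, 276]) cylinder(h = 9, r = 86);


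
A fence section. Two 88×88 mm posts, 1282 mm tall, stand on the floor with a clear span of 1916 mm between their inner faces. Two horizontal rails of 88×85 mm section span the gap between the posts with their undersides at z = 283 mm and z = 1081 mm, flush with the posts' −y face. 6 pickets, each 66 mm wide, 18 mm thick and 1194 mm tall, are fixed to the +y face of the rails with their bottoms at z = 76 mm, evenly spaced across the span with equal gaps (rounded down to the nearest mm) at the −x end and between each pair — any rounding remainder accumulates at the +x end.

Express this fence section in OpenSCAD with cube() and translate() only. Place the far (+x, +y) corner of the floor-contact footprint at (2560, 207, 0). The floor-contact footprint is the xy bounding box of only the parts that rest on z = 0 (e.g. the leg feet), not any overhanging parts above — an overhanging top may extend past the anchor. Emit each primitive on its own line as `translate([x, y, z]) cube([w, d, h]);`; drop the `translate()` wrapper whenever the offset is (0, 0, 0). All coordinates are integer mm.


translate([468, 119, 0]) cube([88, 88, 1282]);
translate([2472, 119, 0]) cube([88, 88, 1282]);
translate([556, 119, 283]) cube([1916, 88, 85]);
translate([556, 119, 1081]) cube([1916, 88, 85]);
translate([773, 207, 76]) cube([66, 18, 1194]);
translate([1056, 207, 76]) cube([66, 18, 1194]);
translate([1339, 207, 76]) cube([66, 18, 1194]);
translate([1622, 207, 76]) cube([66, 18, 1194]);
translate([1905, 207, 76]) cube([66, 18, 1194]);
translate([2188, 207, 76]) cube([66, 18, 1194]);


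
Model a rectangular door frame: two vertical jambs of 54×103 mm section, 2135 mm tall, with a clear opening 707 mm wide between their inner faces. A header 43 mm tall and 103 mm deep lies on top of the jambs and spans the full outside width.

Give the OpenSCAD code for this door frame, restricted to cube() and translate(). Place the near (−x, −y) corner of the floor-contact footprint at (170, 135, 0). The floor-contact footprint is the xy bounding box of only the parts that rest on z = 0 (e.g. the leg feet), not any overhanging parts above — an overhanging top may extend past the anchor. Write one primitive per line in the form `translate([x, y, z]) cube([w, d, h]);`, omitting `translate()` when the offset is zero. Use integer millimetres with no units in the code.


translate([170, 135, 0]) cube([54, 103, 2135]);
translate([931, 135, 0]) cube([54, 103, 2135]);
translate([170, 135, 2135]) cube([815, 103, 43]);


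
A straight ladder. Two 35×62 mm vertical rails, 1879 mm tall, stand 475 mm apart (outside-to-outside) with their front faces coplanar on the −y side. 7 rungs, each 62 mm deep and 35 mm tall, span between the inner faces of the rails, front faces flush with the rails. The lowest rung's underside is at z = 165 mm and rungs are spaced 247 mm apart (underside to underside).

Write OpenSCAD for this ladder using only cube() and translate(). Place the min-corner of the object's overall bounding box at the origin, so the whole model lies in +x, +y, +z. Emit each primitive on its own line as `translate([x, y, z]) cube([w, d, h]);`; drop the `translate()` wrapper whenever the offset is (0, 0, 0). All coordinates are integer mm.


// rung span = 475 - 2*35 = 405
// rung[k] z = 165 + k*247
cube([35, 62, 1879]);
translate([440, 0, 0]) cube([35, 62, 1879]);
translate([35, 0, 165]) cube([405, 62, 35]);
translate([35, 0, 412]) cube([405, 62, 35]);
translate([35, 0, 659]) cube([405, 62, 35]);
translate([35, 0, 906]) cube([405, 62, 35]);
translate([35, 0, 1153]) cube([405, 62, 35]);
translate([35, 0, 1400]) cube([405, 62, 35]);
translate([35, 0, 1647]) cube([405, 62, 35]);


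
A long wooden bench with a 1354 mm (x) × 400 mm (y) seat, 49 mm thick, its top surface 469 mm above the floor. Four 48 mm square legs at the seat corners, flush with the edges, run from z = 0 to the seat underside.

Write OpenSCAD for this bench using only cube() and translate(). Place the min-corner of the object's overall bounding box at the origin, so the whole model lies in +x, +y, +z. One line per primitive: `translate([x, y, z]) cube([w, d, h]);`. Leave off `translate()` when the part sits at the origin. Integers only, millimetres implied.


translate([0, 0, 420]) cube([1354, 400, 49]);
cube([48, 48, 420]);
translate([0, 352, 0]) cube([48, 48, 420]);
translate([1306, 0, 0]) cube([48, 48, 420]);
translate([1306, 352, 0]) cube([48, 48, 420]);


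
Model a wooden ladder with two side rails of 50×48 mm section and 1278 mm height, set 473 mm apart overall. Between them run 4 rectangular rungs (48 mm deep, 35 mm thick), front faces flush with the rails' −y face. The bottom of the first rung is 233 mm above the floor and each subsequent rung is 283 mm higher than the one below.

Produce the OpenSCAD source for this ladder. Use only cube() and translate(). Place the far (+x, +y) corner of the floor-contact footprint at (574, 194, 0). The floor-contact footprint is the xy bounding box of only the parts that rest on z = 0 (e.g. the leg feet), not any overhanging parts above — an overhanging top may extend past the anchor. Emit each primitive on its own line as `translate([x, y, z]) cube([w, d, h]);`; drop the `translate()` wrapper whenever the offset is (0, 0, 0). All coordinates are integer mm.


translate([101, 146, 0]) cube([50, 48, 1278]);
translate([524, 146, 0]) cube([50, 48, 1278]);
translate([151, 146, 233]) cube([373, 48, 35]);
translate([151, 146, 516]) cube([373, 48, 35]);
translate([151, 146, 799]) cube([373, 48, 35]);
translate([151, 146, 1082]) cube([373, 48, 35]);


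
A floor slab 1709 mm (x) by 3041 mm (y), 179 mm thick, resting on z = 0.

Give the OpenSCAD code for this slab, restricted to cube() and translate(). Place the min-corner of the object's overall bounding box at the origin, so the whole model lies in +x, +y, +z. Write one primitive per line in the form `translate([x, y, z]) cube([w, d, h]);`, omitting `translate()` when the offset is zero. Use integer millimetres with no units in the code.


cube([1709, 3041, 179]);
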